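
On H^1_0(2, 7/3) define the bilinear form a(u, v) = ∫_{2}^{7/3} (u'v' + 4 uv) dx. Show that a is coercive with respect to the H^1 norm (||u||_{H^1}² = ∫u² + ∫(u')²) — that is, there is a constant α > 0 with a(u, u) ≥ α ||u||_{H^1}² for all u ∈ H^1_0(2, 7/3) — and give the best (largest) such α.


α = 1

Coercivity of a(·,·) on H^1_0(2, 7/3) means a(u, u) ≥ α ||u||_{H^1}² for every u ∈ H^1_0.
The interval has length L = 1/3, and Poincaré/coercivity depend only on L. Here a(u, u) = ∫(u')² + (4)·∫u².
Here c = 4 ≥ 1, so a(u,u) = ∫(u')² + c∫u² ≥ ∫(u')² + ∫u² = ||u||_{H^1}², i.e. α = 1 works. No larger α is possible: a(u,u) ≥ α||u||_{H^1}² means (1−α)∫(u')² ≥ (α−c)∫u², and for the modes u_n = sin(nπ(x−x₀)/L) (x₀ the left endpoint) one has ∫u_n²/∫(u_n')² = (L/(nπ))² → 0, so a(u_n,u_n)/||u_n||_{H^1}² → 1. Hence the optimal constant is α = 1.
Therefore α = 1.


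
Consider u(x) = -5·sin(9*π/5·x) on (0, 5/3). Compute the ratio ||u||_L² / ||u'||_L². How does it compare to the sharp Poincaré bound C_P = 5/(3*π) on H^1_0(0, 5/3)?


||u||_L² / ||u'||_L² = 5/(9*π) < C_P = 5/(3*π).

u(x) = -5·sin(9*π/5·x), so u'(x) = -9*π*cos(9*π*x/5).
Writing u(x) = A·sin(kπx/L) with A = -5 and k = 3, use ∫_0^L sin²(kπx/L) dx = L/2 and ∫_0^L cos²(kπx/L) dx = L/2.
u² = 25·sin²(9*π/5·x) and (u')² = 81*π^2·cos²(9*π/5·x), and each of sin², cos² integrates to L/2 = 5/6 over (0, 5/3).
∫_0^5/3 u² dx = 125/6, so ||u||_L² = 5*sqrt(30)/6.
∫_0^5/3 (u')² dx = 135*π^2/2, so ||u'||_L² = 3*sqrt(30)*π/2.
Ratio ||u||_L² / ||u'||_L² = 5/(9*π).
Sharp Poincaré constant on H^1_0(0, 5/3) is C_P = L/π = 5/(3*π), achieved by sin(3*π/5·x).
This is the k = 3 harmonic; the ratio L/(kπ) is strictly less than C_P = L/π, consistent with the sharp inequality ||u||_L² ≤ C_P ||u'||_L².


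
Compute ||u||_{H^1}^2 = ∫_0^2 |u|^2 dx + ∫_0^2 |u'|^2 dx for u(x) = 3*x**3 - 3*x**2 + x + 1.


||u||_{H^1}^2 = 28312/105

The H^1 norm (squared) on an interval (0, L) is
  ||u||_{H^1}^2 = ∫_0^L u(x)^2 dx + ∫_0^L u'(x)^2 dx.
Compute u'(x) = 9*x**2 - 6*x + 1.
Then u(x)^2 = 9*x**6 - 18*x**5 + 15*x**4 - 5*x**2 + 2*x + 1 and u'(x)^2 = 81*x**4 - 108*x**3 + 54*x**2 - 12*x + 1.
Integrate each monomial from 0 to 2 using ∫_0^2 c·x^n dx = c·2^(n+1)/(n+1):
  ∫_0^2 u(x)^2 dx = ∫_0^2 (9*x^6 - 18*x^5 + 15*x^4 - 5*x^2 + 2*x + 1) dx. Term by term:
    ∫_0^2 9*x^6 dx = 1152/7;  ∫_0^2 -18*x^5 dx = -192;  ∫_0^2 15*x^4 dx = 96;
    ∫_0^2 -5*x^2 dx = -40/3;  ∫_0^2 2*x dx = 4;  ∫_0^2 1 dx = 2.
  Sum: 1152/7 − 192 + 96 − 40/3 + 4 + 2 = 1286/21.
  ∫_0^2 u'(x)^2 dx = ∫_0^2 (81*x^4 - 108*x^3 + 54*x^2 - 12*x + 1) dx. Term by term:
    ∫_0^2 81*x^4 dx = 2592/5;  ∫_0^2 -108*x^3 dx = -432;  ∫_0^2 54*x^2 dx = 144;
    ∫_0^2 -12*x dx = -24;  ∫_0^2 1 dx = 2.
  Sum: 2592/5 − 432 + 144 − 24 + 2 = 1042/5.
Adding: ||u||_{H^1}^2 = 1286/21 + 1042/5 = 28312/105.


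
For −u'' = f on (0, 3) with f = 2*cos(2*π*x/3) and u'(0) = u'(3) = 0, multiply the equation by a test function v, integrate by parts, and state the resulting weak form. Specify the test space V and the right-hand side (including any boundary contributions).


V = H^1(0, 3) (no boundary constraint on v; u is determined up to an additive constant); weak form: ∫_0^3 u'v' dx = ∫_0^3 (2*cos(2*π*x/3)) v dx for all v ∈ V.

Multiply both sides by a test function v and integrate from 0 to 3:
  ∫_0^3 −u''(x) v(x) dx = ∫_0^3 f(x) v(x) dx.
Integrate the LHS by parts once:
  ∫_0^3 −u'' v dx = −[u'(x) v(x)]_0^3 + ∫_0^3 u'(x) v'(x) dx.
Thus ∫_0^3 u'(x) v'(x) dx = ∫_0^3 f(x) v(x) dx + [u'(x) v(x)]_0^3.
Choose V so that boundary terms are either known or forced to vanish.
u has homogeneous Neumann: u'(0) = u'(3) = 0. So [u' v]_0^3 = 0·v(3) − 0·v(0) = 0 for any v; take V = H^1(0, 3).
Weak formulation: find u (satisfying any essential BC) such that ∫_0^3 u'(x) v'(x) dx = ∫_0^3 f v dx for all v ∈ V (homogeneous Neumann, so boundary terms vanish).
Substituting f(x) = 2*cos(2*π*x/3), the right-hand side is ∫_0^3 (2*cos(2*π*x/3)) v dx.
Compatibility check (pure Neumann): taking v ≡ 1 ∈ V gives 0 = ∫_0^3 f dx + (0) − (0), i.e. ∫_0^3 f dx must equal u'(0) − u'(3) = 0. Indeed ∫_0^3 (2*cos(2*π*x/3)) dx = 0, so the data are compatible. The solution is then unique only up to an additive constant (fix it e.g. by requiring ∫_0^3 u dx = 0).


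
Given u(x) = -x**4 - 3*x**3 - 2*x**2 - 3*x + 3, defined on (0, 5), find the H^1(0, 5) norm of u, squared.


||u||_{H^1}^2 = 293746955/252

The H^1 norm (squared) on an interval (0, L) is
  ||u||_{H^1}^2 = ∫_0^L u(x)^2 dx + ∫_0^L u'(x)^2 dx.
Compute u'(x) = -4*x**3 - 9*x**2 - 4*x - 3.
Then u(x)^2 = x**8 + 6*x**7 + 13*x**6 + 18*x**5 + 16*x**4 - 6*x**3 - 3*x**2 - 18*x + 9 and u'(x)^2 = 16*x**6 + 72*x**5 + 113*x**4 + 96*x**3 + 70*x**2 + 24*x + 9.
Integrate each monomial from 0 to 5 using ∫_0^5 c·x^n dx = c·5^(n+1)/(n+1):
  ∫_0^5 u(x)^2 dx = ∫_0^5 (x^8 + 6*x^7 + 13*x^6 + 18*x^5 + 16*x^4 - 6*x^3 - 3*x^2 - 18*x + 9) dx. Term by term:
    ∫_0^5 x^8 dx = 1953125/9;  ∫_0^5 6*x^7 dx = 1171875/4;  ∫_0^5 13*x^6 dx = 1015625/7;
    ∫_0^5 18*x^5 dx = 46875;  ∫_0^5 16*x^4 dx = 10000;  ∫_0^5 -6*x^3 dx = -1875/2;
    ∫_0^5 -3*x^2 dx = -125;  ∫_0^5 -18*x dx = -225;  ∫_0^5 9 dx = 45.
  Sum: 1953125/9 + 1171875/4 + 1015625/7 + 46875 + 10000 − 1875/2 − 125 − 225 + 45 = 179097515/252.
  ∫_0^5 u'(x)^2 dx = ∫_0^5 (16*x^6 + 72*x^5 + 113*x^4 + 96*x^3 + 70*x^2 + 24*x + 9) dx. Term by term:
    ∫_0^5 16*x^6 dx = 1250000/7;  ∫_0^5 72*x^5 dx = 187500;  ∫_0^5 113*x^4 dx = 70625;
    ∫_0^5 96*x^3 dx = 15000;  ∫_0^5 70*x^2 dx = 8750/3;  ∫_0^5 24*x dx = 300;
    ∫_0^5 9 dx = 45.
  Sum: 1250000/7 + 187500 + 70625 + 15000 + 8750/3 + 300 + 45 = 9554120/21.
Adding: ||u||_{H^1}^2 = 179097515/252 + 9554120/21 = 293746955/252.


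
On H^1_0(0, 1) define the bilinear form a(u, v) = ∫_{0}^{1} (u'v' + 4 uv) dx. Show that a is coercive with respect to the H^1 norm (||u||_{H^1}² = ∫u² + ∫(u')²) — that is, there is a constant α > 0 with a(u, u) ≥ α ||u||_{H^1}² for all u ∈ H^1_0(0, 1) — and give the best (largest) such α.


α = 1

Coercivity of a(·,·) on H^1_0(0, 1) means a(u, u) ≥ α ||u||_{H^1}² for every u ∈ H^1_0.
The interval has length L = 1, and Poincaré/coercivity depend only on L. Here a(u, u) = ∫(u')² + (4)·∫u².
Here c = 4 ≥ 1, so a(u,u) = ∫(u')² + c∫u² ≥ ∫(u')² + ∫u² = ||u||_{H^1}², i.e. α = 1 works. No larger α is possible: a(u,u) ≥ α||u||_{H^1}² means (1−α)∫(u')² ≥ (α−c)∫u², and for the modes u_n = sin(nπ(x−x₀)/L) (x₀ the left endpoint) one has ∫u_n²/∫(u_n')² = (L/(nπ))² → 0, so a(u_n,u_n)/||u_n||_{H^1}² → 1. Hence the optimal constant is α = 1.
Therefore α = 1.


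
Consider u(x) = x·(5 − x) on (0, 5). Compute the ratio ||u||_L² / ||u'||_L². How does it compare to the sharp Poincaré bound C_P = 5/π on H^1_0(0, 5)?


||u||_L² / ||u'||_L² = sqrt(10)/2 < C_P = 5/π.

u(x) = x·(5 − x), so u'(x) = 5 - 2*x.
u(x) = x·(5 − x) vanishes at x = 0 and x = 5, so u ∈ H^1_0(0, 5). Differentiate via the product rule and integrate the resulting polynomials term by term.
  ∫_0^5 u² dx = ∫_0^5 (x^4 - 10*x^3 + 25*x^2) dx. Term by term:
    ∫_0^5 x^4 dx = 625;  ∫_0^5 -10*x^3 dx = -3125/2;  ∫_0^5 25*x^2 dx = 3125/3.
  Sum: 625 − 3125/2 + 3125/3 = 625/6.
  ∫_0^5 (u')² dx = ∫_0^5 (4*x^2 - 20*x + 25) dx. Term by term:
    ∫_0^5 4*x^2 dx = 500/3;  ∫_0^5 -20*x dx = -250;  ∫_0^5 25 dx = 125.
  Sum: 500/3 − 250 + 125 = 125/3.
∫_0^5 u² dx = 625/6, so ||u||_L² = 25*sqrt(6)/6.
∫_0^5 (u')² dx = 125/3, so ||u'||_L² = 5*sqrt(15)/3.
Ratio ||u||_L² / ||u'||_L² = sqrt(10)/2.
Sharp Poincaré constant on H^1_0(0, 5) is C_P = L/π = 5/π, achieved by sin(π/5·x).
A polynomial bump cannot attain the sharp Poincaré constant (only the first sine eigenfunction does), so the ratio is strictly less than C_P, consistent with ||u||_L² ≤ C_P ||u'||_L².


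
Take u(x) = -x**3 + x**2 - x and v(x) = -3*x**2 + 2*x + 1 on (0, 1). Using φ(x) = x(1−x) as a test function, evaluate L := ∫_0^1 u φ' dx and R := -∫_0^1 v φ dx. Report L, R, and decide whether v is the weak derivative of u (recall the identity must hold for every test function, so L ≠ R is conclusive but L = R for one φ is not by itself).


LHS = 3/20, RHS = -11/60. No, v is not the weak derivative of u.

u(x) = -x**3 + x**2 - x, classical derivative u'(x) = -3*x**2 + 2*x - 1.
φ(x) = x(1−x), so φ'(x) = 1 - 2*x.
Note φ(0) = φ(1) = 0, so the boundary term u·φ vanishes.
LHS = ∫_0^1 u(x) φ'(x) dx = ∫_0^1 (2*x^4 - 3*x^3 + 3*x^2 - x) dx. Term by term:
  ∫_0^1 2*x^4 dx = 2/5;  ∫_0^1 -3*x^3 dx = -3/4;  ∫_0^1 3*x^2 dx = 1;
  ∫_0^1 -x dx = -1/2.
Sum: 2/5 − 3/4 + 1 − 1/2 = 3/20.
So LHS = 3/20.
∫_0^1 v(x) φ(x) dx = ∫_0^1 (3*x^4 - 5*x^3 + x^2 + x) dx. Term by term:
  ∫_0^1 3*x^4 dx = 3/5;  ∫_0^1 -5*x^3 dx = -5/4;  ∫_0^1 x^2 dx = 1/3;
  ∫_0^1 x dx = 1/2.
Sum: 3/5 − 5/4 + 1/3 + 1/2 = 11/60.
So RHS = -∫_0^1 v(x) φ(x) dx = -11/60.
LHS − RHS = 1/3 ≠ 0, so the identity fails.
(For a valid weak derivative the identity must hold for EVERY test function, in particular this one. The failure shows v is NOT the weak derivative of u.)
Correct weak derivative would be u'(x) = -3*x**2 + 2*x - 1.


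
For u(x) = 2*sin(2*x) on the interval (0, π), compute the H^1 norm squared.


||u||_{H^1(0,π)}^2 = 10*π

u'(x) = 4*cos(2*x).
Expand u² and (u')² and integrate term by term on (0, π), using: for integers n ≥ 1, ∫_0^π sin²(nx) dx = ∫_0^π cos²(nx) dx = π/2; for n ≠ n', ∫_0^π sin(nx)sin(n'x) dx = ∫_0^π cos(nx)cos(n'x) dx = 0; and by product-to-sum, ∫_0^π sin(nx)cos(n'x) dx = ½∫_0^π [sin((n+n')x) + sin((n−n')x)] dx, which is 0 when n+n' is even and 2n/(n²−n'²) when n+n' is odd (it need not vanish on (0, π)).
  u² squared terms: (2)²·∫sin(2x)² dx = 4·π/2 = 2*π.
  So ∫_0^π u² dx = 2*π.
  (u')² squared terms: (4)²·∫cos(2x)² dx = 16·π/2 = 8*π.
  So ∫_0^π (u')² dx = 8*π.
||u||_{H^1}^2 = (2*π) + (8*π) = 10*π.


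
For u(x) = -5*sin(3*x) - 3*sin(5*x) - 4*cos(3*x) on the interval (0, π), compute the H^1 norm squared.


||u||_{H^1(0,π)}^2 = 322*π

u'(x) = 12*sin(3*x) - 15*cos(3*x) - 15*cos(5*x).
Expand u² and (u')² and integrate term by term on (0, π), using: for integers n ≥ 1, ∫_0^π sin²(nx) dx = ∫_0^π cos²(nx) dx = π/2; for n ≠ n', ∫_0^π sin(nx)sin(n'x) dx = ∫_0^π cos(nx)cos(n'x) dx = 0; and by product-to-sum, ∫_0^π sin(nx)cos(n'x) dx = ½∫_0^π [sin((n+n')x) + sin((n−n')x)] dx, which is 0 when n+n' is even and 2n/(n²−n'²) when n+n' is odd (it need not vanish on (0, π)).
  u² squared terms: (-5)²·∫sin(3x)² dx = 25·π/2 = 25*π/2;  (-4)²·∫cos(3x)² dx = 16·π/2 = 8*π;  (-3)²·∫sin(5x)² dx = 9·π/2 = 9*π/2.
  u² cross terms: 2·(-5)·(-4)·∫sin(3x)·cos(3x) dx = 40·(0) = 0;  2·(-5)·(-3)·∫sin(3x)·sin(5x) dx = 30·(0) = 0;  2·(-4)·(-3)·∫cos(3x)·sin(5x) dx = 24·(0) = 0.
  So ∫_0^π u² dx = 25*π/2 + 8*π + 9*π/2 + 0 + 0 + 0 = 25*π.
  (u')² squared terms: (-15)²·∫cos(3x)² dx = 225·π/2 = 225*π/2;  (-15)²·∫cos(5x)² dx = 225·π/2 = 225*π/2;  (12)²·∫sin(3x)² dx = 144·π/2 = 72*π.
  (u')² cross terms: 2·(-15)·(-15)·∫cos(3x)·cos(5x) dx = 450·(0) = 0;  2·(-15)·(12)·∫cos(3x)·sin(3x) dx = -360·(0) = 0;  2·(-15)·(12)·∫cos(5x)·sin(3x) dx = -360·(0) = 0.
  So ∫_0^π (u')² dx = 225*π/2 + 225*π/2 + 72*π + 0 + 0 + 0 = 297*π.
||u||_{H^1}^2 = (25*π) + (297*π) = 322*π.


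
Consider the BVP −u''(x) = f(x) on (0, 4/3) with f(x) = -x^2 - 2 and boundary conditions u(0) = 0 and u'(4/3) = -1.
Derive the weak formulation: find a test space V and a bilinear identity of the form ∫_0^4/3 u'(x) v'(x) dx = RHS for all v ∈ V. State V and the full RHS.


V = {v ∈ H^1(0, 4/3) : v(0) = 0} (test functions vanish at x = 0 where u is specified); weak form: ∫_0^4/3 u'v' dx = ∫_0^4/3 (-x^2 - 2) v dx − v(4/3) for all v ∈ V.

Multiply both sides by a test function v and integrate from 0 to 4/3:
  ∫_0^4/3 −u''(x) v(x) dx = ∫_0^4/3 f(x) v(x) dx.
Integrate the LHS by parts once:
  ∫_0^4/3 −u'' v dx = −[u'(x) v(x)]_0^4/3 + ∫_0^4/3 u'(x) v'(x) dx.
Thus ∫_0^4/3 u'(x) v'(x) dx = ∫_0^4/3 f(x) v(x) dx + [u'(x) v(x)]_0^4/3.
Choose V so that boundary terms are either known or forced to vanish.
Mixed BC: u(0) = 0 (Dirichlet) and u'(4/3) = -1 (Neumann). Define V = {v ∈ H^1(0, 4/3) : v(0) = 0}. Then [u' v]_0^4/3 = u'(4/3)·v(4/3) − u'(0)·0 = − v(4/3).
Weak formulation: find u (satisfying any essential BC) such that ∫_0^4/3 u'(x) v'(x) dx = ∫_0^4/3 f v dx − v(4/3) for all v ∈ V (Dirichlet at 0 absorbed into V; Neumann datum at x = 4/3 contributes the boundary term).
Substituting f(x) = -x^2 - 2, the right-hand side is ∫_0^4/3 (-x^2 - 2) v dx − v(4/3).


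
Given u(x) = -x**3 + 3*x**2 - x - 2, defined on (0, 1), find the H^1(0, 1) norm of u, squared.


||u||_{H^1}^2 = 209/42

The H^1 norm (squared) on an interval (0, L) is
  ||u||_{H^1}^2 = ∫_0^L u(x)^2 dx + ∫_0^L u'(x)^2 dx.
Compute u'(x) = -3*x**2 + 6*x - 1.
Then u(x)^2 = x**6 - 6*x**5 + 11*x**4 - 2*x**3 - 11*x**2 + 4*x + 4 and u'(x)^2 = 9*x**4 - 36*x**3 + 42*x**2 - 12*x + 1.
Integrate each monomial from 0 to 1 using ∫_0^1 c·x^n dx = c·1^(n+1)/(n+1):
  ∫_0^1 u(x)^2 dx = ∫_0^1 (x^6 - 6*x^5 + 11*x^4 - 2*x^3 - 11*x^2 + 4*x + 4) dx. Term by term:
    ∫_0^1 x^6 dx = 1/7;  ∫_0^1 -6*x^5 dx = -1;  ∫_0^1 11*x^4 dx = 11/5;
    ∫_0^1 -2*x^3 dx = -1/2;  ∫_0^1 -11*x^2 dx = -11/3;  ∫_0^1 4*x dx = 2;
    ∫_0^1 4 dx = 4.
  Sum: 1/7 − 1 + 11/5 − 1/2 − 11/3 + 2 + 4 = 667/210.
  ∫_0^1 u'(x)^2 dx = ∫_0^1 (9*x^4 - 36*x^3 + 42*x^2 - 12*x + 1) dx. Term by term:
    ∫_0^1 9*x^4 dx = 9/5;  ∫_0^1 -36*x^3 dx = -9;  ∫_0^1 42*x^2 dx = 14;
    ∫_0^1 -12*x dx = -6;  ∫_0^1 1 dx = 1.
  Sum: 9/5 − 9 + 14 − 6 + 1 = 9/5.
Adding: ||u||_{H^1}^2 = 667/210 + 9/5 = 209/42.


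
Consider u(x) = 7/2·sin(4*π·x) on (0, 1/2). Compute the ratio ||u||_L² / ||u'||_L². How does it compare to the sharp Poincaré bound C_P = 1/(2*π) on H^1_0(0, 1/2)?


||u||_L² / ||u'||_L² = 1/(4*π) < C_P = 1/(2*π).

u(x) = 7/2·sin(4*π·x), so u'(x) = 14*π*cos(4*π*x).
Writing u(x) = A·sin(kπx/L) with A = 7/2 and k = 2, use ∫_0^L sin²(kπx/L) dx = L/2 and ∫_0^L cos²(kπx/L) dx = L/2.
u² = 49/4·sin²(4*π·x) and (u')² = 196*π^2·cos²(4*π·x), and each of sin², cos² integrates to L/2 = 1/4 over (0, 1/2).
∫_0^1/2 u² dx = 49/16, so ||u||_L² = 7/4.
∫_0^1/2 (u')² dx = 49*π^2, so ||u'||_L² = 7*π.
Ratio ||u||_L² / ||u'||_L² = 1/(4*π).
Sharp Poincaré constant on H^1_0(0, 1/2) is C_P = L/π = 1/(2*π), achieved by sin(2*π·x).
This is the k = 2 harmonic; the ratio L/(kπ) is strictly less than C_P = L/π, consistent with the sharp inequality ||u||_L² ≤ C_P ||u'||_L².


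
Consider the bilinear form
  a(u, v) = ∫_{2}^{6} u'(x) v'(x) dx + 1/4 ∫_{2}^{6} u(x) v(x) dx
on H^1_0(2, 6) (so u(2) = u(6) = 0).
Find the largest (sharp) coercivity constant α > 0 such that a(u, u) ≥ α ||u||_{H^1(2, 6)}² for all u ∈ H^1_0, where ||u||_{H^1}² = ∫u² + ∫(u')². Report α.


α = (4 + π^2)/(π^2 + 16)

Coercivity of a(·,·) on H^1_0(2, 6) means a(u, u) ≥ α ||u||_{H^1}² for every u ∈ H^1_0.
The interval has length L = 4, and Poincaré/coercivity depend only on L. Here a(u, u) = ∫(u')² + (1/4)·∫u².
Here 0 < c = 1/4 < 1. The condition a(u,u) ≥ α||u||_{H^1}² reads (1−α)∫(u')² ≥ (α−c)∫u². Any admissible α is ≤ 1 (rapidly oscillating u have ∫u²/∫(u')² → 0), and α = 1 would force 0 ≥ (1−c)∫u², impossible since c < 1; so 1−α > 0. By the sharp Poincaré inequality on H^1_0 of an interval of length L, ∫(u')² ≥ (π/L)²∫u² with equality for the first sine mode sin(π(x−x₀)/L) (x₀ the left endpoint), so the inequality holds for all u iff (1−α)(π/L)² ≥ α − c, i.e. α ≤ ((π/L)² + c)/((π/L)² + 1) = (1 + c(L/π)²)/(1 + (L/π)²). With (π/L)² = π^2/16 and c = 1/4, the largest admissible constant is α = ((π/L)² + c)/((π/L)² + 1).
Simplifying, α = (4 + π^2)/(π^2 + 16).


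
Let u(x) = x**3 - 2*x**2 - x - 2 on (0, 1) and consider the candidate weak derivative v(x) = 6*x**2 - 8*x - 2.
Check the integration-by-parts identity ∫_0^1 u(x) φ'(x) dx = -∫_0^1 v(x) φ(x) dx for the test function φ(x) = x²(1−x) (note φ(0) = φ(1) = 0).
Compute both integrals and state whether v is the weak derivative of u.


LHS = 11/60, RHS = 11/30. No, v is not the weak derivative of u.

u(x) = x**3 - 2*x**2 - x - 2, classical derivative u'(x) = 3*x**2 - 4*x - 1.
φ(x) = x²(1−x), so φ'(x) = x*(2 - 3*x).
Note φ(0) = φ(1) = 0, so the boundary term u·φ vanishes.
LHS = ∫_0^1 u(x) φ'(x) dx = ∫_0^1 (-3*x^5 + 8*x^4 - x^3 + 4*x^2 - 4*x) dx. Term by term:
  ∫_0^1 -3*x^5 dx = -1/2;  ∫_0^1 8*x^4 dx = 8/5;  ∫_0^1 -x^3 dx = -1/4;
  ∫_0^1 4*x^2 dx = 4/3;  ∫_0^1 -4*x dx = -2.
Sum: -1/2 + 8/5 − 1/4 + 4/3 − 2 = 11/60.
So LHS = 11/60.
∫_0^1 v(x) φ(x) dx = ∫_0^1 (-6*x^5 + 14*x^4 - 6*x^3 - 2*x^2) dx. Term by term:
  ∫_0^1 -6*x^5 dx = -1;  ∫_0^1 14*x^4 dx = 14/5;  ∫_0^1 -6*x^3 dx = -3/2;
  ∫_0^1 -2*x^2 dx = -2/3.
Sum: -1 + 14/5 − 3/2 − 2/3 = -11/30.
So RHS = -∫_0^1 v(x) φ(x) dx = 11/30.
LHS − RHS = -11/60 ≠ 0, so the identity fails.
(For a valid weak derivative the identity must hold for EVERY test function, in particular this one. The failure shows v is NOT the weak derivative of u.)
Correct weak derivative would be u'(x) = 3*x**2 - 4*x - 1.


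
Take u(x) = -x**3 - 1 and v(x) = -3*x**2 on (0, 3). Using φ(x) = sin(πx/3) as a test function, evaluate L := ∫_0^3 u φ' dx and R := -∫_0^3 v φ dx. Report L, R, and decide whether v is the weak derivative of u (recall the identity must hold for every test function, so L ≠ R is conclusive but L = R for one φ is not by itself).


LHS = -324/π^3 + 81/π, RHS = -324/π^3 + 81/π. Yes, v = u' weakly.

u(x) = -x**3 - 1, classical derivative u'(x) = -3*x**2.
φ(x) = sin(πx/3), so φ'(x) = π*cos(π*x/3)/3.
Note φ(0) = φ(3) = 0, so the boundary term u·φ vanishes.
LHS = ∫_0^3 u(x) φ'(x) dx = ∫_0^3 (-π*x^3*cos(π*x/3)/3 - π*cos(π*x/3)/3) dx. Term by term:
  ∫_0^3 -π*cos(π*x/3)/3 dx = 0;  ∫_0^3 -π*x^3*cos(π*x/3)/3 dx = -324/π^3 + 81/π.
Sum: 0 + -324/π^3 + 81/π = -324/π^3 + 81/π.
So LHS = -324/π^3 + 81/π.
∫_0^3 v(x) φ(x) dx = ∫_0^3 (-3*x^2*sin(π*x/3)) dx. Term by term:
  ∫_0^3 -3*x^2*sin(π*x/3) dx = -81/π + 324/π^3.
So RHS = -∫_0^3 v(x) φ(x) dx = -324/π^3 + 81/π.
LHS = RHS, so the identity holds for this test φ.
Moreover u is smooth here and v(x) = u'(x) = -3*x**2 pointwise, so the identity holds for every test function. Hence v is the weak derivative of u.


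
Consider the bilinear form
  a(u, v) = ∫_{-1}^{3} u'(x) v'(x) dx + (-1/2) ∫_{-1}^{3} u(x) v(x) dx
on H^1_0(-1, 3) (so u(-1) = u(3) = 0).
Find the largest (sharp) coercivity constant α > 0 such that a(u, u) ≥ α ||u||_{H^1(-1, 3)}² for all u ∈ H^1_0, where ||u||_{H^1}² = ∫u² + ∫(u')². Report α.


α = (-8 + π^2)/(π^2 + 16)

Coercivity of a(·,·) on H^1_0(-1, 3) means a(u, u) ≥ α ||u||_{H^1}² for every u ∈ H^1_0.
The interval has length L = 4, and Poincaré/coercivity depend only on L. Here a(u, u) = ∫(u')² + (-1/2)·∫u².
Here c = -1/2 < 0 with |c| < (π/L)² = π^2/16, so coercivity still holds. The condition a(u,u) ≥ α||u||_{H^1}² reads (1−α)∫(u')² ≥ (α−c)∫u². Any admissible α is ≤ 1 (rapidly oscillating u have ∫u²/∫(u')² → 0), and α = 1 would force 0 ≥ (1−c)∫u², impossible since c < 1; so 1−α > 0. By the sharp Poincaré inequality on H^1_0 of an interval of length L, ∫(u')² ≥ (π/L)²∫u² with equality for the first sine mode sin(π(x−x₀)/L) (x₀ the left endpoint), so the inequality holds for all u iff (1−α)(π/L)² ≥ α − c, i.e. α ≤ ((π/L)² + c)/((π/L)² + 1) = (1 + c(L/π)²)/(1 + (L/π)²). (Direct route, valid since c ≤ 0: Poincaré gives c∫u² ≥ c(L/π)²∫(u')², so a(u,u) ≥ (1 + c(L/π)²)∫(u')², while ||u||_{H^1}² ≤ (1 + (L/π)²)∫(u')²; dividing yields the same α.) With (π/L)² = π^2/16 and c = -1/2, the largest admissible constant is α = ((π/L)² + c)/((π/L)² + 1).
Simplifying, α = (-8 + π^2)/(π^2 + 16).


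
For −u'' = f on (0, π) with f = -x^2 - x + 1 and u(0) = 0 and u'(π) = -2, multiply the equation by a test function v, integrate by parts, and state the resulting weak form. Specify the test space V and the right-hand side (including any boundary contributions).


V = {v ∈ H^1(0, π) : v(0) = 0} (test functions vanish at x = 0 where u is specified); weak form: ∫_0^π u'v' dx = ∫_0^π (-x^2 - x + 1) v dx − 2·v(π) for all v ∈ V.

Multiply both sides by a test function v and integrate from 0 to π:
  ∫_0^π −u''(x) v(x) dx = ∫_0^π f(x) v(x) dx.
Integrate the LHS by parts once:
  ∫_0^π −u'' v dx = −[u'(x) v(x)]_0^π + ∫_0^π u'(x) v'(x) dx.
Thus ∫_0^π u'(x) v'(x) dx = ∫_0^π f(x) v(x) dx + [u'(x) v(x)]_0^π.
Choose V so that boundary terms are either known or forced to vanish.
Mixed BC: u(0) = 0 (Dirichlet) and u'(π) = -2 (Neumann). Define V = {v ∈ H^1(0, π) : v(0) = 0}. Then [u' v]_0^π = u'(π)·v(π) − u'(0)·0 = − 2·v(π).
Weak formulation: find u (satisfying any essential BC) such that ∫_0^π u'(x) v'(x) dx = ∫_0^π f v dx − 2·v(π) for all v ∈ V (Dirichlet at 0 absorbed into V; Neumann datum at x = π contributes the boundary term).
Substituting f(x) = -x^2 - x + 1, the right-hand side is ∫_0^π (-x^2 - x + 1) v dx − 2·v(π).


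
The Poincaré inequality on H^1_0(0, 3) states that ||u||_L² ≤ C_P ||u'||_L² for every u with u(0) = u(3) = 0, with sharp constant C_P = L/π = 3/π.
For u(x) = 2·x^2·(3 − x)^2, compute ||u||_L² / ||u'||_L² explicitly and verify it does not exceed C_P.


||u||_L² / ||u'||_L² = sqrt(3)/2 < C_P = 3/π.

u(x) = 2·x^2·(3 − x)^2, so u'(x) = 4*x*(x - 3)*(2*x - 3).
u(x) = 2·x^2·(3 − x)^2 vanishes at x = 0 and x = 3, so u ∈ H^1_0(0, 3). Differentiate via the product rule and integrate the resulting polynomials term by term.
  ∫_0^3 u² dx = ∫_0^3 (4*x^8 - 48*x^7 + 216*x^6 - 432*x^5 + 324*x^4) dx. Term by term:
    ∫_0^3 4*x^8 dx = 8748;  ∫_0^3 -48*x^7 dx = -39366;  ∫_0^3 216*x^6 dx = 472392/7;
    ∫_0^3 -432*x^5 dx = -52488;  ∫_0^3 324*x^4 dx = 78732/5.
  Sum: 8748 − 39366 + 472392/7 − 52488 + 78732/5 = 4374/35.
  ∫_0^3 (u')² dx = ∫_0^3 (64*x^6 - 576*x^5 + 1872*x^4 - 2592*x^3 + 1296*x^2) dx. Term by term:
    ∫_0^3 64*x^6 dx = 139968/7;  ∫_0^3 -576*x^5 dx = -69984;  ∫_0^3 1872*x^4 dx = 454896/5;
    ∫_0^3 -2592*x^3 dx = -52488;  ∫_0^3 1296*x^2 dx = 11664.
  Sum: 139968/7 − 69984 + 454896/5 − 52488 + 11664 = 5832/35.
∫_0^3 u² dx = 4374/35, so ||u||_L² = 27*sqrt(210)/35.
∫_0^3 (u')² dx = 5832/35, so ||u'||_L² = 54*sqrt(70)/35.
Ratio ||u||_L² / ||u'||_L² = sqrt(3)/2.
Sharp Poincaré constant on H^1_0(0, 3) is C_P = L/π = 3/π, achieved by sin(π/3·x).
A polynomial bump cannot attain the sharp Poincaré constant (only the first sine eigenfunction does), so the ratio is strictly less than C_P, consistent with ||u||_L² ≤ C_P ||u'||_L².


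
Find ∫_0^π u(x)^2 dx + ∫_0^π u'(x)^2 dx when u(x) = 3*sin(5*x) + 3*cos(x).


||u||_{H^1(0,π)}^2 = 126*π

u'(x) = -3*sin(x) + 15*cos(5*x).
Expand u² and (u')² and integrate term by term on (0, π), using: for integers n ≥ 1, ∫_0^π sin²(nx) dx = ∫_0^π cos²(nx) dx = π/2; for n ≠ n', ∫_0^π sin(nx)sin(n'x) dx = ∫_0^π cos(nx)cos(n'x) dx = 0; and by product-to-sum, ∫_0^π sin(nx)cos(n'x) dx = ½∫_0^π [sin((n+n')x) + sin((n−n')x)] dx, which is 0 when n+n' is even and 2n/(n²−n'²) when n+n' is odd (it need not vanish on (0, π)).
  u² squared terms: (3)²·∫cos(x)² dx = 9·π/2 = 9*π/2;  (3)²·∫sin(5x)² dx = 9·π/2 = 9*π/2.
  u² cross terms: 2·(3)·(3)·∫cos(x)·sin(5x) dx = 18·(0) = 0.
  So ∫_0^π u² dx = 9*π/2 + 9*π/2 + 0 = 9*π.
  (u')² squared terms: (-3)²·∫sin(x)² dx = 9·π/2 = 9*π/2;  (15)²·∫cos(5x)² dx = 225·π/2 = 225*π/2.
  (u')² cross terms: 2·(-3)·(15)·∫sin(x)·cos(5x) dx = -90·(0) = 0.
  So ∫_0^π (u')² dx = 9*π/2 + 225*π/2 + 0 = 117*π.
||u||_{H^1}^2 = (9*π) + (117*π) = 126*π.


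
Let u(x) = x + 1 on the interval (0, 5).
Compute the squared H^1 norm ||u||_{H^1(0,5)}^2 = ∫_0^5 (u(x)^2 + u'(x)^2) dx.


||u||_{H^1}^2 = 230/3

The H^1 norm (squared) on an interval (0, L) is
  ||u||_{H^1}^2 = ∫_0^L u(x)^2 dx + ∫_0^L u'(x)^2 dx.
Compute u'(x) = 1.
Then u(x)^2 = x**2 + 2*x + 1 and u'(x)^2 = 1.
Integrate each monomial from 0 to 5 using ∫_0^5 c·x^n dx = c·5^(n+1)/(n+1):
  ∫_0^5 u(x)^2 dx = ∫_0^5 (x^2 + 2*x + 1) dx. Term by term:
    ∫_0^5 x^2 dx = 125/3;  ∫_0^5 2*x dx = 25;  ∫_0^5 1 dx = 5.
  Sum: 125/3 + 25 + 5 = 215/3.
  ∫_0^5 u'(x)^2 dx = ∫_0^5 (1) dx. Term by term:
    ∫_0^5 1 dx = 5.
Adding: ||u||_{H^1}^2 = 215/3 + 5 = 230/3.


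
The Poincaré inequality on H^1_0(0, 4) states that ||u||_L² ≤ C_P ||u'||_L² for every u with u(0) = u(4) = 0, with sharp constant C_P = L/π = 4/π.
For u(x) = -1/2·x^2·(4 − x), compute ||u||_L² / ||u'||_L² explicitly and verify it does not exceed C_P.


||u||_L² / ||u'||_L² = 2*sqrt(14)/7 < C_P = 4/π.

u(x) = -1/2·x^2·(4 − x), so u'(x) = x*(3*x - 8)/2.
u(x) = -1/2·x^2·(4 − x) vanishes at x = 0 and x = 4, so u ∈ H^1_0(0, 4). Differentiate via the product rule and integrate the resulting polynomials term by term.
  ∫_0^4 u² dx = ∫_0^4 (x^6/4 - 2*x^5 + 4*x^4) dx. Term by term:
    ∫_0^4 x^6/4 dx = 4096/7;  ∫_0^4 -2*x^5 dx = -4096/3;  ∫_0^4 4*x^4 dx = 4096/5.
  Sum: 4096/7 − 4096/3 + 4096/5 = 4096/105.
  ∫_0^4 (u')² dx = ∫_0^4 (9*x^4/4 - 12*x^3 + 16*x^2) dx. Term by term:
    ∫_0^4 9*x^4/4 dx = 2304/5;  ∫_0^4 -12*x^3 dx = -768;  ∫_0^4 16*x^2 dx = 1024/3.
  Sum: 2304/5 − 768 + 1024/3 = 512/15.
∫_0^4 u² dx = 4096/105, so ||u||_L² = 64*sqrt(105)/105.
∫_0^4 (u')² dx = 512/15, so ||u'||_L² = 16*sqrt(30)/15.
Ratio ||u||_L² / ||u'||_L² = 2*sqrt(14)/7.
Sharp Poincaré constant on H^1_0(0, 4) is C_P = L/π = 4/π, achieved by sin(π/4·x).
A polynomial bump cannot attain the sharp Poincaré constant (only the first sine eigenfunction does), so the ratio is strictly less than C_P, consistent with ||u||_L² ≤ C_P ||u'||_L².


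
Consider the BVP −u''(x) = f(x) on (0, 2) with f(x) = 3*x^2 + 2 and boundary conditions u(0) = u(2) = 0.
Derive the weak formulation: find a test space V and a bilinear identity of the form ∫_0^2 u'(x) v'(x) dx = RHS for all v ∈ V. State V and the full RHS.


V = H^1_0(0, 2) (so v(0) = v(2) = 0); weak form: ∫_0^2 u'v' dx = ∫_0^2 (3*x^2 + 2) v dx for all v ∈ V.

Multiply both sides by a test function v and integrate from 0 to 2:
  ∫_0^2 −u''(x) v(x) dx = ∫_0^2 f(x) v(x) dx.
Integrate the LHS by parts once:
  ∫_0^2 −u'' v dx = −[u'(x) v(x)]_0^2 + ∫_0^2 u'(x) v'(x) dx.
Thus ∫_0^2 u'(x) v'(x) dx = ∫_0^2 f(x) v(x) dx + [u'(x) v(x)]_0^2.
Choose V so that boundary terms are either known or forced to vanish.
u is Dirichlet: u(0) = u(2) = 0. Let V = H^1_0(0, 2); then v(0) = v(2) = 0, and [u' v]_0^2 = 0.
Weak formulation: find u (satisfying any essential BC) such that ∫_0^2 u'(x) v'(x) dx = ∫_0^2 f v dx for all v ∈ V.
Substituting f(x) = 3*x^2 + 2, the right-hand side is ∫_0^2 (3*x^2 + 2) v dx.


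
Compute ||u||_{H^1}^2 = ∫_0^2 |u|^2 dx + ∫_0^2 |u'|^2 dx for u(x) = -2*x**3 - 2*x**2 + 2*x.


||u||_{H^1}^2 = 51304/105

The H^1 norm (squared) on an interval (0, L) is
  ||u||_{H^1}^2 = ∫_0^L u(x)^2 dx + ∫_0^L u'(x)^2 dx.
Compute u'(x) = -6*x**2 - 4*x + 2.
Then u(x)^2 = 4*x**6 + 8*x**5 - 4*x**4 - 8*x**3 + 4*x**2 and u'(x)^2 = 36*x**4 + 48*x**3 - 8*x**2 - 16*x + 4.
Integrate each monomial from 0 to 2 using ∫_0^2 c·x^n dx = c·2^(n+1)/(n+1):
  ∫_0^2 u(x)^2 dx = ∫_0^2 (4*x^6 + 8*x^5 - 4*x^4 - 8*x^3 + 4*x^2) dx. Term by term:
    ∫_0^2 4*x^6 dx = 512/7;  ∫_0^2 8*x^5 dx = 256/3;  ∫_0^2 -4*x^4 dx = -128/5;
    ∫_0^2 -8*x^3 dx = -32;  ∫_0^2 4*x^2 dx = 32/3.
  Sum: 512/7 + 256/3 − 128/5 − 32 + 32/3 = 3904/35.
  ∫_0^2 u'(x)^2 dx = ∫_0^2 (36*x^4 + 48*x^3 - 8*x^2 - 16*x + 4) dx. Term by term:
    ∫_0^2 36*x^4 dx = 1152/5;  ∫_0^2 48*x^3 dx = 192;  ∫_0^2 -8*x^2 dx = -64/3;
    ∫_0^2 -16*x dx = -32;  ∫_0^2 4 dx = 8.
  Sum: 1152/5 + 192 − 64/3 − 32 + 8 = 5656/15.
Adding: ||u||_{H^1}^2 = 3904/35 + 5656/15 = 51304/105.


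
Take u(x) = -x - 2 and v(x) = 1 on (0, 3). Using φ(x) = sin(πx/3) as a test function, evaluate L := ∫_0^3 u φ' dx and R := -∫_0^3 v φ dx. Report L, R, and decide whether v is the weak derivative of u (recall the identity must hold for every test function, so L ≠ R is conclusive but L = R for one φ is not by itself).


LHS = 6/π, RHS = -6/π. No, v is not the weak derivative of u.

u(x) = -x - 2, classical derivative u'(x) = -1.
φ(x) = sin(πx/3), so φ'(x) = π*cos(π*x/3)/3.
Note φ(0) = φ(3) = 0, so the boundary term u·φ vanishes.
LHS = ∫_0^3 u(x) φ'(x) dx = ∫_0^3 (-π*x*cos(π*x/3)/3 - 2*π*cos(π*x/3)/3) dx. Term by term:
  ∫_0^3 -2*π*cos(π*x/3)/3 dx = 0;  ∫_0^3 -π*x*cos(π*x/3)/3 dx = 6/π.
Sum: 0 + 6/π = 6/π.
So LHS = 6/π.
∫_0^3 v(x) φ(x) dx = ∫_0^3 (sin(π*x/3)) dx. Term by term:
  ∫_0^3 sin(π*x/3) dx = 6/π.
So RHS = -∫_0^3 v(x) φ(x) dx = -6/π.
LHS − RHS = 12/π ≠ 0, so the identity fails.
(For a valid weak derivative the identity must hold for EVERY test function, in particular this one. The failure shows v is NOT the weak derivative of u.)
Correct weak derivative would be u'(x) = -1.


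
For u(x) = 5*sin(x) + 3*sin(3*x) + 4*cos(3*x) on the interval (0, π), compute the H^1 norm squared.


||u||_{H^1(0,π)}^2 = 150*π

u'(x) = -12*sin(3*x) + 5*cos(x) + 9*cos(3*x).
Expand u² and (u')² and integrate term by term on (0, π), using: for integers n ≥ 1, ∫_0^π sin²(nx) dx = ∫_0^π cos²(nx) dx = π/2; for n ≠ n', ∫_0^π sin(nx)sin(n'x) dx = ∫_0^π cos(nx)cos(n'x) dx = 0; and by product-to-sum, ∫_0^π sin(nx)cos(n'x) dx = ½∫_0^π [sin((n+n')x) + sin((n−n')x)] dx, which is 0 when n+n' is even and 2n/(n²−n'²) when n+n' is odd (it need not vanish on (0, π)).
  u² squared terms: (3)²·∫sin(3x)² dx = 9·π/2 = 9*π/2;  (4)²·∫cos(3x)² dx = 16·π/2 = 8*π;  (5)²·∫sin(x)² dx = 25·π/2 = 25*π/2.
  u² cross terms: 2·(3)·(4)·∫sin(3x)·cos(3x) dx = 24·(0) = 0;  2·(3)·(5)·∫sin(3x)·sin(x) dx = 30·(0) = 0;  2·(4)·(5)·∫cos(3x)·sin(x) dx = 40·(0) = 0.
  So ∫_0^π u² dx = 9*π/2 + 8*π + 25*π/2 + 0 + 0 + 0 = 25*π.
  (u')² squared terms: (-12)²·∫sin(3x)² dx = 144·π/2 = 72*π;  (5)²·∫cos(x)² dx = 25·π/2 = 25*π/2;  (9)²·∫cos(3x)² dx = 81·π/2 = 81*π/2.
  (u')² cross terms: 2·(-12)·(5)·∫sin(3x)·cos(x) dx = -120·(0) = 0;  2·(-12)·(9)·∫sin(3x)·cos(3x) dx = -216·(0) = 0;  2·(5)·(9)·∫cos(x)·cos(3x) dx = 90·(0) = 0.
  So ∫_0^π (u')² dx = 72*π + 25*π/2 + 81*π/2 + 0 + 0 + 0 = 125*π.
||u||_{H^1}^2 = (25*π) + (125*π) = 150*π.


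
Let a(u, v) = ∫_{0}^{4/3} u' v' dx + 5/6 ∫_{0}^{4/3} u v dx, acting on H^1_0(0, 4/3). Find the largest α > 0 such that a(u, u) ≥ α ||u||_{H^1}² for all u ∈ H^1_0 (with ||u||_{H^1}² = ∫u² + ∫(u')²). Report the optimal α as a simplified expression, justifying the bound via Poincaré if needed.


α = (40 + 27*π^2)/(3*(16 + 9*π^2))

Coercivity of a(·,·) on H^1_0(0, 4/3) means a(u, u) ≥ α ||u||_{H^1}² for every u ∈ H^1_0.
The interval has length L = 4/3, and Poincaré/coercivity depend only on L. Here a(u, u) = ∫(u')² + (5/6)·∫u².
Here 0 < c = 5/6 < 1. The condition a(u,u) ≥ α||u||_{H^1}² reads (1−α)∫(u')² ≥ (α−c)∫u². Any admissible α is ≤ 1 (rapidly oscillating u have ∫u²/∫(u')² → 0), and α = 1 would force 0 ≥ (1−c)∫u², impossible since c < 1; so 1−α > 0. By the sharp Poincaré inequality on H^1_0 of an interval of length L, ∫(u')² ≥ (π/L)²∫u² with equality for the first sine mode sin(π(x−x₀)/L) (x₀ the left endpoint), so the inequality holds for all u iff (1−α)(π/L)² ≥ α − c, i.e. α ≤ ((π/L)² + c)/((π/L)² + 1) = (1 + c(L/π)²)/(1 + (L/π)²). With (π/L)² = 9*π^2/16 and c = 5/6, the largest admissible constant is α = ((π/L)² + c)/((π/L)² + 1).
Simplifying, α = (40 + 27*π^2)/(3*(16 + 9*π^2)).


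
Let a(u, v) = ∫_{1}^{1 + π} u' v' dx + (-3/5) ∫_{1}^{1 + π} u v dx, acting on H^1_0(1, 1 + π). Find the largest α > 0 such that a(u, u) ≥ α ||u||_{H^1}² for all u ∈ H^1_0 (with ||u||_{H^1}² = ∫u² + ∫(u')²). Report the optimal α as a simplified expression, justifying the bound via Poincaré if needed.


α = 1/5

Coercivity of a(·,·) on H^1_0(1, 1 + π) means a(u, u) ≥ α ||u||_{H^1}² for every u ∈ H^1_0.
The interval has length L = π, and Poincaré/coercivity depend only on L. Here a(u, u) = ∫(u')² + (-3/5)·∫u².
Here c = -3/5 < 0 with |c| < (π/L)² = 1, so coercivity still holds. The condition a(u,u) ≥ α||u||_{H^1}² reads (1−α)∫(u')² ≥ (α−c)∫u². Any admissible α is ≤ 1 (rapidly oscillating u have ∫u²/∫(u')² → 0), and α = 1 would force 0 ≥ (1−c)∫u², impossible since c < 1; so 1−α > 0. By the sharp Poincaré inequality on H^1_0 of an interval of length L, ∫(u')² ≥ (π/L)²∫u² with equality for the first sine mode sin(π(x−x₀)/L) (x₀ the left endpoint), so the inequality holds for all u iff (1−α)(π/L)² ≥ α − c, i.e. α ≤ ((π/L)² + c)/((π/L)² + 1) = (1 + c(L/π)²)/(1 + (L/π)²). (Direct route, valid since c ≤ 0: Poincaré gives c∫u² ≥ c(L/π)²∫(u')², so a(u,u) ≥ (1 + c(L/π)²)∫(u')², while ||u||_{H^1}² ≤ (1 + (L/π)²)∫(u')²; dividing yields the same α.) With (π/L)² = 1 and c = -3/5, the largest admissible constant is α = ((π/L)² + c)/((π/L)² + 1).
Simplifying, α = 1/5.


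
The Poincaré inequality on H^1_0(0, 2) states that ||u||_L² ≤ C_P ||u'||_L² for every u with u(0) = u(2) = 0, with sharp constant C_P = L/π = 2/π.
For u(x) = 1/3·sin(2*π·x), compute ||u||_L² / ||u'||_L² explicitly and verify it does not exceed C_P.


||u||_L² / ||u'||_L² = 1/(2*π) < C_P = 2/π.

u(x) = 1/3·sin(2*π·x), so u'(x) = 2*π*cos(2*π*x)/3.
Writing u(x) = A·sin(kπx/L) with A = 1/3 and k = 4, use ∫_0^L sin²(kπx/L) dx = L/2 and ∫_0^L cos²(kπx/L) dx = L/2.
u² = 1/9·sin²(2*π·x) and (u')² = 4*π^2/9·cos²(2*π·x), and each of sin², cos² integrates to L/2 = 1 over (0, 2).
∫_0^2 u² dx = 1/9, so ||u||_L² = 1/3.
∫_0^2 (u')² dx = 4*π^2/9, so ||u'||_L² = 2*π/3.
Ratio ||u||_L² / ||u'||_L² = 1/(2*π).
Sharp Poincaré constant on H^1_0(0, 2) is C_P = L/π = 2/π, achieved by sin(π/2·x).
This is the k = 4 harmonic; the ratio L/(kπ) is strictly less than C_P = L/π, consistent with the sharp inequality ||u||_L² ≤ C_P ||u'||_L².


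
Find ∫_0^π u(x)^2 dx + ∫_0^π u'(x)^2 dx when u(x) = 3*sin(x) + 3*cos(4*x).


||u||_{H^1(0,π)}^2 = -204/5 + 171*π/2

u'(x) = -12*sin(4*x) + 3*cos(x).
Expand u² and (u')² and integrate term by term on (0, π), using: for integers n ≥ 1, ∫_0^π sin²(nx) dx = ∫_0^π cos²(nx) dx = π/2; for n ≠ n', ∫_0^π sin(nx)sin(n'x) dx = ∫_0^π cos(nx)cos(n'x) dx = 0; and by product-to-sum, ∫_0^π sin(nx)cos(n'x) dx = ½∫_0^π [sin((n+n')x) + sin((n−n')x)] dx, which is 0 when n+n' is even and 2n/(n²−n'²) when n+n' is odd (it need not vanish on (0, π)).
  u² squared terms: (3)²·∫cos(4x)² dx = 9·π/2 = 9*π/2;  (3)²·∫sin(x)² dx = 9·π/2 = 9*π/2.
  u² cross terms: 2·(3)·(3)·∫cos(4x)·sin(x) dx = 18·(-2/15) = -12/5.
  So ∫_0^π u² dx = 9*π/2 + 9*π/2 − 12/5 = -12/5 + 9*π.
  (u')² squared terms: (-12)²·∫sin(4x)² dx = 144·π/2 = 72*π;  (3)²·∫cos(x)² dx = 9·π/2 = 9*π/2.
  (u')² cross terms: 2·(-12)·(3)·∫sin(4x)·cos(x) dx = -72·(8/15) = -192/5.
  So ∫_0^π (u')² dx = 72*π + 9*π/2 − 192/5 = -192/5 + 153*π/2.
||u||_{H^1}^2 = (-12/5 + 9*π) + (-192/5 + 153*π/2) = -204/5 + 171*π/2.


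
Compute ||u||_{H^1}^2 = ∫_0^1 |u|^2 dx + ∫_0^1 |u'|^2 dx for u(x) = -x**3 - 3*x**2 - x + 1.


||u||_{H^1}^2 = 724/21

The H^1 norm (squared) on an interval (0, L) is
  ||u||_{H^1}^2 = ∫_0^L u(x)^2 dx + ∫_0^L u'(x)^2 dx.
Compute u'(x) = -3*x**2 - 6*x - 1.
Then u(x)^2 = x**6 + 6*x**5 + 11*x**4 + 4*x**3 - 5*x**2 - 2*x + 1 and u'(x)^2 = 9*x**4 + 36*x**3 + 42*x**2 + 12*x + 1.
Integrate each monomial from 0 to 1 using ∫_0^1 c·x^n dx = c·1^(n+1)/(n+1):
  ∫_0^1 u(x)^2 dx = ∫_0^1 (x^6 + 6*x^5 + 11*x^4 + 4*x^3 - 5*x^2 - 2*x + 1) dx. Term by term:
    ∫_0^1 x^6 dx = 1/7;  ∫_0^1 6*x^5 dx = 1;  ∫_0^1 11*x^4 dx = 11/5;
    ∫_0^1 4*x^3 dx = 1;  ∫_0^1 -5*x^2 dx = -5/3;  ∫_0^1 -2*x dx = -1;
    ∫_0^1 1 dx = 1.
  Sum: 1/7 + 1 + 11/5 + 1 − 5/3 − 1 + 1 = 281/105.
  ∫_0^1 u'(x)^2 dx = ∫_0^1 (9*x^4 + 36*x^3 + 42*x^2 + 12*x + 1) dx. Term by term:
    ∫_0^1 9*x^4 dx = 9/5;  ∫_0^1 36*x^3 dx = 9;  ∫_0^1 42*x^2 dx = 14;
    ∫_0^1 12*x dx = 6;  ∫_0^1 1 dx = 1.
  Sum: 9/5 + 9 + 14 + 6 + 1 = 159/5.
Adding: ||u||_{H^1}^2 = 281/105 + 159/5 = 724/21.


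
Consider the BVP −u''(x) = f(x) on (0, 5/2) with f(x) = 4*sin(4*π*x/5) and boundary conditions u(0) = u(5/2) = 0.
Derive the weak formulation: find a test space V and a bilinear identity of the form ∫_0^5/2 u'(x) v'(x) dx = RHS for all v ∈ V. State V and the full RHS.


V = H^1_0(0, 5/2) (so v(0) = v(5/2) = 0); weak form: ∫_0^5/2 u'v' dx = ∫_0^5/2 (4*sin(4*π*x/5)) v dx for all v ∈ V.

Multiply both sides by a test function v and integrate from 0 to 5/2:
  ∫_0^5/2 −u''(x) v(x) dx = ∫_0^5/2 f(x) v(x) dx.
Integrate the LHS by parts once:
  ∫_0^5/2 −u'' v dx = −[u'(x) v(x)]_0^5/2 + ∫_0^5/2 u'(x) v'(x) dx.
Thus ∫_0^5/2 u'(x) v'(x) dx = ∫_0^5/2 f(x) v(x) dx + [u'(x) v(x)]_0^5/2.
Choose V so that boundary terms are either known or forced to vanish.
u is Dirichlet: u(0) = u(5/2) = 0. Let V = H^1_0(0, 5/2); then v(0) = v(5/2) = 0, and [u' v]_0^5/2 = 0.
Weak formulation: find u (satisfying any essential BC) such that ∫_0^5/2 u'(x) v'(x) dx = ∫_0^5/2 f v dx for all v ∈ V.
Substituting f(x) = 4*sin(4*π*x/5), the right-hand side is ∫_0^5/2 (4*sin(4*π*x/5)) v dx.


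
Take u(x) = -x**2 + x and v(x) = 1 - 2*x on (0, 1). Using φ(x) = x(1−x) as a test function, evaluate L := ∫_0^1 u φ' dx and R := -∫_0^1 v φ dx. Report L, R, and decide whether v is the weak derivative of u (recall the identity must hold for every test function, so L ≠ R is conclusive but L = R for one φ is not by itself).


LHS = 0, RHS = 0. Yes, v = u' weakly.

u(x) = -x**2 + x, classical derivative u'(x) = 1 - 2*x.
φ(x) = x(1−x), so φ'(x) = 1 - 2*x.
Note φ(0) = φ(1) = 0, so the boundary term u·φ vanishes.
LHS = ∫_0^1 u(x) φ'(x) dx = ∫_0^1 (2*x^3 - 3*x^2 + x) dx. Term by term:
  ∫_0^1 2*x^3 dx = 1/2;  ∫_0^1 -3*x^2 dx = -1;  ∫_0^1 x dx = 1/2.
Sum: 1/2 − 1 + 1/2 = 0.
So LHS = 0.
∫_0^1 v(x) φ(x) dx = ∫_0^1 (2*x^3 - 3*x^2 + x) dx. Term by term:
  ∫_0^1 2*x^3 dx = 1/2;  ∫_0^1 -3*x^2 dx = -1;  ∫_0^1 x dx = 1/2.
Sum: 1/2 − 1 + 1/2 = 0.
So RHS = -∫_0^1 v(x) φ(x) dx = 0.
LHS = RHS, so the identity holds for this test φ.
Moreover u is smooth here and v(x) = u'(x) = 1 - 2*x pointwise, so the identity holds for every test function. Hence v is the weak derivative of u.


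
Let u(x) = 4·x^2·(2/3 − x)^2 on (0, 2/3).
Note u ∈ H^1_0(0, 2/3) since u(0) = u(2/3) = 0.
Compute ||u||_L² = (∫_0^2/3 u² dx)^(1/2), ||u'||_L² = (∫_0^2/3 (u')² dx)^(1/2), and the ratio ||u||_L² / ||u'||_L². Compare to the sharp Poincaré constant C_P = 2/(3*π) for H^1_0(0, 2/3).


||u||_L² / ||u'||_L² = sqrt(3)/9 < C_P = 2/(3*π).

u(x) = 4·x^2·(2/3 − x)^2, so u'(x) = 16*x*(3*x - 2)*(3*x - 1)/9.
u(x) = 4·x^2·(2/3 − x)^2 vanishes at x = 0 and x = 2/3, so u ∈ H^1_0(0, 2/3). Differentiate via the product rule and integrate the resulting polynomials term by term.
  ∫_0^2/3 u² dx = ∫_0^2/3 (16*x^8 - 128*x^7/3 + 128*x^6/3 - 512*x^5/27 + 256*x^4/81) dx. Term by term:
    ∫_0^2/3 16*x^8 dx = 8192/177147;  ∫_0^2/3 -128*x^7/3 dx = -4096/19683;  ∫_0^2/3 128*x^6/3 dx = 16384/45927;
    ∫_0^2/3 -512*x^5/27 dx = -16384/59049;  ∫_0^2/3 256*x^4/81 dx = 8192/98415.
  Sum: 8192/177147 − 4096/19683 + 16384/45927 − 16384/59049 + 8192/98415 = 4096/6200145.
  ∫_0^2/3 (u')² dx = ∫_0^2/3 (256*x^6 - 512*x^5 + 3328*x^4/9 - 1024*x^3/9 + 1024*x^2/81) dx. Term by term:
    ∫_0^2/3 256*x^6 dx = 32768/15309;  ∫_0^2/3 -512*x^5 dx = -16384/2187;  ∫_0^2/3 3328*x^4/9 dx = 106496/10935;
    ∫_0^2/3 -1024*x^3/9 dx = -4096/729;  ∫_0^2/3 1024*x^2/81 dx = 8192/6561.
  Sum: 32768/15309 − 16384/2187 + 106496/10935 − 4096/729 + 8192/6561 = 4096/229635.
∫_0^2/3 u² dx = 4096/6200145, so ||u||_L² = 64*sqrt(105)/25515.
∫_0^2/3 (u')² dx = 4096/229635, so ||u'||_L² = 64*sqrt(35)/2835.
Ratio ||u||_L² / ||u'||_L² = sqrt(3)/9.
Sharp Poincaré constant on H^1_0(0, 2/3) is C_P = L/π = 2/(3*π), achieved by sin(3*π/2·x).
A polynomial bump cannot attain the sharp Poincaré constant (only the first sine eigenfunction does), so the ratio is strictly less than C_P, consistent with ||u||_L² ≤ C_P ||u'||_L².
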